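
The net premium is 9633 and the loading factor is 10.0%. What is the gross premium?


Gross = net * (1 + loading)
= 9633 * (1 + 0.1)
= 9633 * 1.1
= 10596.3


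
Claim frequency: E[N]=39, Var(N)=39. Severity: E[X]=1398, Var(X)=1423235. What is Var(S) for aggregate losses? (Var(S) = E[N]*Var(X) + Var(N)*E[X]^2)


Var(S) = E[N]*Var(X) + Var(N)*E[X]^2
= 39*1423235 + 39*1398^2
= 55506165 + 76221756
= 1.3173e+08


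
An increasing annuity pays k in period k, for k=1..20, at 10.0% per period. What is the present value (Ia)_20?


(Ia)_n = sum_{k=1}^{n} k * v^k, v = 1/(1+i)
v = 0.909091
Sum computed term by term:
(Ia)_20 = 63.9205


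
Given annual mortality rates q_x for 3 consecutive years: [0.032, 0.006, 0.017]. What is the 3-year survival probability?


p_k = 1 - q_k for each year
Survival = product of (1 - q_k)
= 0.968 * 0.994 * 0.983
= 0.9458


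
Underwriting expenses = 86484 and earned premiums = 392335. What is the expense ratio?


Expense ratio = expenses / premiums
= 86484 / 392335
= 0.2204


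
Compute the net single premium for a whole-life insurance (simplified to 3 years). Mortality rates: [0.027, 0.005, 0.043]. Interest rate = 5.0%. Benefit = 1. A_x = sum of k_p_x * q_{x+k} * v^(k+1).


v = 0.952381
Year 0: k_p_x=1.0, q=0.027, term=0.025714
Year 1: k_p_x=0.973, q=0.005, term=0.004413
Year 2: k_p_x=0.968135, q=0.043, term=0.035961
A_x = 0.0661


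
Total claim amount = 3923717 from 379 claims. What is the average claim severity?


severity = total / number
= 3923717 / 379
= 10352.8153


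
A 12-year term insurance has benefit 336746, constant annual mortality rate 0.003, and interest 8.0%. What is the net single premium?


NSP = benefit * sum_{k=0}^{n-1} k_p_x * q * v^(k+1)
With constant q=0.003, v=0.925926
Sum = 0.022299
NSP = 336746 * 0.022299
= 7509.2183


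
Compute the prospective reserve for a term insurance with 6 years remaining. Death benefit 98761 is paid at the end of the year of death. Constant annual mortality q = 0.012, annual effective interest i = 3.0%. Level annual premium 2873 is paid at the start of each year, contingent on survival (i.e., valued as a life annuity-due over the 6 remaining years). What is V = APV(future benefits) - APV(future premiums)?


v = 1/(1+i) = 0.970874
APV(future benefits) per unit = sum_{k=0}^{5} k_p_x * q * v^(k+1) = 0.063153
APV(future benefits) = 98761 * 0.063153 = 6237.0204
Life annuity-due factor ä_{x:6} = sum_{k=0}^{5} k_p_x * v^k = 5.420604
APV(future premiums) = 2873 * 5.420604 = 15573.3946
V = 6237.0204 - 15573.3946
= -9336.3742


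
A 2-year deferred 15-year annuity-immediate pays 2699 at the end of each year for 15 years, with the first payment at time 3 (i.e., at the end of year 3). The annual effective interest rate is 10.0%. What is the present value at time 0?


PV at time 2 of the 15-year annuity-immediate:
a_n = 2699 * (1-(1+0.1)^(-15))/0.1 = 20528.8086
Discount back 2 years to time 0:
PV = 20528.8086 * (1+0.1)^(-2)
= 20528.8086 * 0.826446
= 16965.9575


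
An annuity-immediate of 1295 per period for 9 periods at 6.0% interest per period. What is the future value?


FV = PMT * ((1+i)^n - 1) / i
= 1295 * ((1.06)^9 - 1) / 0.06
= 1295 * (1.689479 - 1) / 0.06
= 14881.2542


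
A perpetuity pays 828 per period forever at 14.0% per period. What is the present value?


PV = PMT / i
= 828 / 0.14
= 5914.2857


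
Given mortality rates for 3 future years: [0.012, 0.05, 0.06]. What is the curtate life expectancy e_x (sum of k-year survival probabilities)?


e_x = sum_{k=1}^{n} k_p_x
k_p_x values:
  1_p_x = 0.988
  2_p_x = 0.9386
  3_p_x = 0.882284
e_x = 2.8089


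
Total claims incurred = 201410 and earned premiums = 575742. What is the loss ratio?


Loss ratio = claims / premiums
= 201410 / 575742
= 0.3498


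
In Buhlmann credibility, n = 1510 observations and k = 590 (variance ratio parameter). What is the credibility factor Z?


Z = n / (n + k)
= 1510 / (1510 + 590)
= 1510 / 2100
= 0.719


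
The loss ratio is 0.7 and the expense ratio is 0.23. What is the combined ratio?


Combined ratio = loss ratio + expense ratio
= 0.7 + 0.23
= 0.93


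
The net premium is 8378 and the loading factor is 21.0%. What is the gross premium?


Gross = net * (1 + loading)
= 8378 * (1 + 0.21)
= 8378 * 1.21
= 10137.38


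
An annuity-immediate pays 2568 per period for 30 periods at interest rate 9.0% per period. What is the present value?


PV = PMT * (1 - (1+i)^(-n)) / i
= 2568 * (1 - (1+0.09)^(-30)) / 0.09
= 2568 * (1 - 0.075371) / 0.09
= 2568 * 10.273654
= 26382.7436


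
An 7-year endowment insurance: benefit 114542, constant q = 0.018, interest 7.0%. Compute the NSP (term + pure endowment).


Term component = 10580.6597
Pure endowment = 7_p_x * v^7 * benefit = 0.880604 * 0.62275 * 114542 = 62814.3301
NSP = 73394.9899


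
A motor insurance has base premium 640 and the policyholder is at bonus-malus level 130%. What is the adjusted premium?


adjusted = base * BM_level / 100
= 640 * 130 / 100
= 640 * 1.3
= 832.0


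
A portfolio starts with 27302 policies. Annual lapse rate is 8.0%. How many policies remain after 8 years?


remaining = initial * (1 - lapse)^years
= 27302 * (1 - 0.08)^8
= 27302 * 0.513219
= 14011.9017


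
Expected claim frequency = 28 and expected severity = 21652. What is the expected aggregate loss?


E[S] = E[N] * E[X]
= 28 * 21652
= 606256


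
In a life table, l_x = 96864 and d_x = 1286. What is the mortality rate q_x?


q_x = d_x / l_x
= 1286 / 96864
= 0.0133


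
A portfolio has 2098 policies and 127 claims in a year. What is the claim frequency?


frequency = claims / policies
= 127 / 2098
= 0.0605


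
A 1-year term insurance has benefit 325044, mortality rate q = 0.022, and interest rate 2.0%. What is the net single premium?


NSP = benefit * q * v
v = 1/(1+i) = 0.980392
NSP = 325044 * 0.022 * 0.980392
= 7010.7529


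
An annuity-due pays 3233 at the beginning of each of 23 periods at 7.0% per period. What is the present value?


PV_due = PMT * (1-(1+i)^(-n))/i * (1+i)
PV_immediate = 36442.9818
PV_due = 36442.9818 * 1.07
= 38993.9905


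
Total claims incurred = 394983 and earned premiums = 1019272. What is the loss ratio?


Loss ratio = claims / premiums
= 394983 / 1019272
= 0.3875


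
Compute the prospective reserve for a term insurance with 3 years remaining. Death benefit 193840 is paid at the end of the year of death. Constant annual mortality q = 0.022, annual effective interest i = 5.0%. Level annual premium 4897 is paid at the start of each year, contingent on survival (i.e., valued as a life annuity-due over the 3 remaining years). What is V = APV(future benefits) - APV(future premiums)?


v = 1/(1+i) = 0.952381
APV(future benefits) per unit = sum_{k=0}^{2} k_p_x * q * v^(k+1) = 0.058645
APV(future benefits) = 193840 * 0.058645 = 11367.8355
Life annuity-due factor ä_{x:3} = sum_{k=0}^{2} k_p_x * v^k = 2.798988
APV(future premiums) = 4897 * 2.798988 = 13706.643
V = 11367.8355 - 13706.643
= -2338.8075


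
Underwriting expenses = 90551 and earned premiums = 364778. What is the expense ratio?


Expense ratio = expenses / premiums
= 90551 / 364778
= 0.2482


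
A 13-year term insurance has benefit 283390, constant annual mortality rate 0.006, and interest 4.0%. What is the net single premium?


NSP = benefit * sum_{k=0}^{n-1} k_p_x * q * v^(k+1)
With constant q=0.006, v=0.961538
Sum = 0.057994
NSP = 283390 * 0.057994
= 16434.9257


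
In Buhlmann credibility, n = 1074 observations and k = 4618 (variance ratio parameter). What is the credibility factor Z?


Z = n / (n + k)
= 1074 / (1074 + 4618)
= 1074 / 5692
= 0.1887


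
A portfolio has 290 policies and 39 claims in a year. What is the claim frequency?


frequency = claims / policies
= 39 / 290
= 0.1345


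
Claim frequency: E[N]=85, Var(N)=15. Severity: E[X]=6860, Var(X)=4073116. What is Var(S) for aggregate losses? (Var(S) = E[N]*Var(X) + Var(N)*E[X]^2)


Var(S) = E[N]*Var(X) + Var(N)*E[X]^2
= 85*4073116 + 15*6860^2
= 346214860 + 705894000
= 1.0521e+09


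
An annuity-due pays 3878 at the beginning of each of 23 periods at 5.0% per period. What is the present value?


PV_due = PMT * (1-(1+i)^(-n))/i * (1+i)
PV_immediate = 52308.6895
PV_due = 52308.6895 * 1.05
= 54924.124


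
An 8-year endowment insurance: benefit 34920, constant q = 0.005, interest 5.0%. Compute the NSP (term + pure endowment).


Term component = 1110.3453
Pure endowment = 8_p_x * v^8 * benefit = 0.960693 * 0.676839 * 34920 = 22706.2015
NSP = 23816.5469


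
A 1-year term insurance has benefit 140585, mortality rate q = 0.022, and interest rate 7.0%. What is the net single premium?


NSP = benefit * q * v
v = 1/(1+i) = 0.934579
NSP = 140585 * 0.022 * 0.934579
= 2890.5327


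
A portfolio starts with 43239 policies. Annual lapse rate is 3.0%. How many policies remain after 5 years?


remaining = initial * (1 - lapse)^years
= 43239 * (1 - 0.03)^5
= 43239 * 0.858734
= 37130.8005


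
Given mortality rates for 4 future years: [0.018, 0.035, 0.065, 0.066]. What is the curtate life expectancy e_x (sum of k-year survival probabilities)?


e_x = sum_{k=1}^{n} k_p_x
k_p_x values:
  1_p_x = 0.982
  2_p_x = 0.94763
  3_p_x = 0.886034
  4_p_x = 0.827556
e_x = 3.6432


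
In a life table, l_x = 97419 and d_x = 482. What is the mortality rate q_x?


q_x = d_x / l_x
= 482 / 97419
= 0.0049


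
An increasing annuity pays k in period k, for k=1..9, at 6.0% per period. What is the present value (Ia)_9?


(Ia)_n = sum_{k=1}^{n} k * v^k, v = 1/(1+i)
v = 0.943396
Sum computed term by term:
(Ia)_9 = 31.3785


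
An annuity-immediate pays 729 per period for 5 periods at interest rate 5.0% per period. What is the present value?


PV = PMT * (1 - (1+i)^(-n)) / i
= 729 * (1 - (1+0.05)^(-5)) / 0.05
= 729 * (1 - 0.783526) / 0.05
= 729 * 4.329477
= 3156.1885


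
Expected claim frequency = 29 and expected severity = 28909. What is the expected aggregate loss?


E[S] = E[N] * E[X]
= 29 * 28909
= 838361


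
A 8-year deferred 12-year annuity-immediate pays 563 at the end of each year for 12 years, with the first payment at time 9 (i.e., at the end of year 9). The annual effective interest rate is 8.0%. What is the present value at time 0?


PV at time 8 of the 12-year annuity-immediate:
a_n = 563 * (1-(1+0.08)^(-12))/0.08 = 4242.8119
Discount back 8 years to time 0:
PV = 4242.8119 * (1+0.08)^(-8)
= 4242.8119 * 0.540269
= 2292.2593


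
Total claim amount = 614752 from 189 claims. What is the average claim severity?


severity = total / number
= 614752 / 189
= 3252.6561


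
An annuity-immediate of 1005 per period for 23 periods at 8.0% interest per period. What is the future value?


FV = PMT * ((1+i)^n - 1) / i
= 1005 * ((1.08)^23 - 1) / 0.08
= 1005 * (5.871464 - 1) / 0.08
= 61197.762


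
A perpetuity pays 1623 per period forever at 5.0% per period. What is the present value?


PV = PMT / i
= 1623 / 0.05
= 32460.0


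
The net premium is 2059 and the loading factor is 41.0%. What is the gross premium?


Gross = net * (1 + loading)
= 2059 * (1 + 0.41)
= 2059 * 1.41
= 2903.19


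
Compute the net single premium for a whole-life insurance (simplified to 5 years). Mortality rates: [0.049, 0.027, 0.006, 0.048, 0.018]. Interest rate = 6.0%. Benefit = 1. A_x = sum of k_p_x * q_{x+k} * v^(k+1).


v = 0.943396
Year 0: k_p_x=1.0, q=0.049, term=0.046226
Year 1: k_p_x=0.951, q=0.027, term=0.022852
Year 2: k_p_x=0.925323, q=0.006, term=0.004662
Year 3: k_p_x=0.919771, q=0.048, term=0.03497
Year 4: k_p_x=0.875622, q=0.018, term=0.011778
A_x = 0.1205


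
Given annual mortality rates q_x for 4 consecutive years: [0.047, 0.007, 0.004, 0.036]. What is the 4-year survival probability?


p_k = 1 - q_k for each year
Survival = product of (1 - q_k)
= 0.953 * 0.993 * 0.996 * 0.964
= 0.9086


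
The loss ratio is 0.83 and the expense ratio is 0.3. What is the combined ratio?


Combined ratio = loss ratio + expense ratio
= 0.83 + 0.3
= 1.13


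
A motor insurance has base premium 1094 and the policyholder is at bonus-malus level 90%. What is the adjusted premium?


adjusted = base * BM_level / 100
= 1094 * 90 / 100
= 1094 * 0.9
= 984.6


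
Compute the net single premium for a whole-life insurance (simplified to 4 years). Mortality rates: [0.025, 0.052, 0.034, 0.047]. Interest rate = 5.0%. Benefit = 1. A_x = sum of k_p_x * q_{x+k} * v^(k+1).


v = 0.952381
Year 0: k_p_x=1.0, q=0.025, term=0.02381
Year 1: k_p_x=0.975, q=0.052, term=0.045986
Year 2: k_p_x=0.9243, q=0.034, term=0.027147
Year 3: k_p_x=0.892874, q=0.047, term=0.034525
A_x = 0.1315


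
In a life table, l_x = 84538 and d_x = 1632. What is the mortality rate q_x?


q_x = d_x / l_x
= 1632 / 84538
= 0.0193


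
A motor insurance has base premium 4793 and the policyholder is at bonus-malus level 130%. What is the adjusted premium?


adjusted = base * BM_level / 100
= 4793 * 130 / 100
= 4793 * 1.3
= 6230.9


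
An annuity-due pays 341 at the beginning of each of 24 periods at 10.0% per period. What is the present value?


PV_due = PMT * (1-(1+i)^(-n))/i * (1+i)
PV_immediate = 3063.7977
PV_due = 3063.7977 * 1.1
= 3370.1775


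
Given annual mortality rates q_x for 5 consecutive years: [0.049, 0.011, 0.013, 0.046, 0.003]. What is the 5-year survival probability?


p_k = 1 - q_k for each year
Survival = product of (1 - q_k)
= 0.951 * 0.989 * 0.987 * 0.954 * 0.997
= 0.883


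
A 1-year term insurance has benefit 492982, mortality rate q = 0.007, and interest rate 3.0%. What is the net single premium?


NSP = benefit * q * v
v = 1/(1+i) = 0.970874
NSP = 492982 * 0.007 * 0.970874
= 3350.3631


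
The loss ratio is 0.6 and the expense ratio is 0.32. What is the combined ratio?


Combined ratio = loss ratio + expense ratio
= 0.6 + 0.32
= 0.92


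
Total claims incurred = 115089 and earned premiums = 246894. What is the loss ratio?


Loss ratio = claims / premiums
= 115089 / 246894
= 0.4661


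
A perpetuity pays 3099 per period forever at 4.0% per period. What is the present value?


PV = PMT / i
= 3099 / 0.04
= 77475.0


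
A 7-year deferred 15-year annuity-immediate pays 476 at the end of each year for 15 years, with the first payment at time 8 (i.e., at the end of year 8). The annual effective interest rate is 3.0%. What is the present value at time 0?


PV at time 7 of the 15-year annuity-immediate:
a_n = 476 * (1-(1+0.03)^(-15))/0.03 = 5682.4571
Discount back 7 years to time 0:
PV = 5682.4571 * (1+0.03)^(-7)
= 5682.4571 * 0.813092
= 4620.3576


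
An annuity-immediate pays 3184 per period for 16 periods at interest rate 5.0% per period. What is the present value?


PV = PMT * (1 - (1+i)^(-n)) / i
= 3184 * (1 - (1+0.05)^(-16)) / 0.05
= 3184 * (1 - 0.458112) / 0.05
= 3184 * 10.83777
= 34507.4583


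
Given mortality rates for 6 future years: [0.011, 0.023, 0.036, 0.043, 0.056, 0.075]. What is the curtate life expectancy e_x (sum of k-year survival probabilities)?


e_x = sum_{k=1}^{n} k_p_x
k_p_x values:
  1_p_x = 0.989
  2_p_x = 0.966253
  3_p_x = 0.931468
  4_p_x = 0.891415
  5_p_x = 0.841496
  6_p_x = 0.778383
e_x = 5.398


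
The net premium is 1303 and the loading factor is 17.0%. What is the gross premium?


Gross = net * (1 + loading)
= 1303 * (1 + 0.17)
= 1303 * 1.17
= 1524.51


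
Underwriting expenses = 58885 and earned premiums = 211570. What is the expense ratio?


Expense ratio = expenses / premiums
= 58885 / 211570
= 0.2783


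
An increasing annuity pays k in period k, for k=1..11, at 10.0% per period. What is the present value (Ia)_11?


(Ia)_n = sum_{k=1}^{n} k * v^k, v = 1/(1+i)
v = 0.909091
Sum computed term by term:
(Ia)_11 = 32.8913


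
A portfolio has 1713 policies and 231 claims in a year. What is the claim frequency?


frequency = claims / policies
= 231 / 1713
= 0.1349


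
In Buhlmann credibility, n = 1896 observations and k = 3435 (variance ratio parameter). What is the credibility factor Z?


Z = n / (n + k)
= 1896 / (1896 + 3435)
= 1896 / 5331
= 0.3557


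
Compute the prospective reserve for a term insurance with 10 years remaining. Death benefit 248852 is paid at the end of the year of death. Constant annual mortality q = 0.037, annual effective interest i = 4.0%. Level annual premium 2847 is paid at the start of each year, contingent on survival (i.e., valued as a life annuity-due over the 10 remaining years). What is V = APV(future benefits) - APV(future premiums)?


v = 1/(1+i) = 0.961538
APV(future benefits) per unit = sum_{k=0}^{9} k_p_x * q * v^(k+1) = 0.25786
APV(future benefits) = 248852 * 0.25786 = 64169.0679
Life annuity-due factor ä_{x:10} = sum_{k=0}^{9} k_p_x * v^k = 7.247967
APV(future premiums) = 2847 * 7.247967 = 20634.9622
V = 64169.0679 - 20634.9622
= 43534.1057


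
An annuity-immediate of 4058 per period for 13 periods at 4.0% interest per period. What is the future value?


FV = PMT * ((1+i)^n - 1) / i
= 4058 * ((1.04)^13 - 1) / 0.04
= 4058 * (1.665074 - 1) / 0.04
= 67471.7073


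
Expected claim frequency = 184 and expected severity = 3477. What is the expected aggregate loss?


E[S] = E[N] * E[X]
= 184 * 3477
= 639768


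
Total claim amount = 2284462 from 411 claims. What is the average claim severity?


severity = total / number
= 2284462 / 411
= 5558.3017


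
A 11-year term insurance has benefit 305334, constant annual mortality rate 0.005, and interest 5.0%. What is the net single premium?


NSP = benefit * sum_{k=0}^{n-1} k_p_x * q * v^(k+1)
With constant q=0.005, v=0.952381
Sum = 0.040608
NSP = 305334 * 0.040608
= 12398.9497


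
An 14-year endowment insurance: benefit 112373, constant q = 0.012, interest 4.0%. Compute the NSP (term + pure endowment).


Term component = 13285.7307
Pure endowment = 14_p_x * v^14 * benefit = 0.844495 * 0.577475 * 112373 = 54801.5004
NSP = 68087.2311


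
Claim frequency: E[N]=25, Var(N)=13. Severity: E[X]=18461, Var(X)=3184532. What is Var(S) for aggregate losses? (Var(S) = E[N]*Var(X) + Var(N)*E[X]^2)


Var(S) = E[N]*Var(X) + Var(N)*E[X]^2
= 25*3184532 + 13*18461^2
= 79613300 + 4430510773
= 4.5101e+09


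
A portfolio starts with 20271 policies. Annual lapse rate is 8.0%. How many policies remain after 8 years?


remaining = initial * (1 - lapse)^years
= 20271 * (1 - 0.08)^8
= 20271 * 0.513219
= 10403.4598


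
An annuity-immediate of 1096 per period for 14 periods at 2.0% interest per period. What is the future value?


FV = PMT * ((1+i)^n - 1) / i
= 1096 * ((1.02)^14 - 1) / 0.02
= 1096 * (1.319479 - 1) / 0.02
= 17507.4362


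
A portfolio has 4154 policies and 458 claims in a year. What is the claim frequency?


frequency = claims / policies
= 458 / 4154
= 0.1103


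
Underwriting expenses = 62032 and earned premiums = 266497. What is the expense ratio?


Expense ratio = expenses / premiums
= 62032 / 266497
= 0.2328


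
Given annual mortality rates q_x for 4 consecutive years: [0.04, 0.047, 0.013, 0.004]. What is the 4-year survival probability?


p_k = 1 - q_k for each year
Survival = product of (1 - q_k)
= 0.96 * 0.953 * 0.987 * 0.996
= 0.8994


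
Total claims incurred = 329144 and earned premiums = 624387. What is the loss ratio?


Loss ratio = claims / premiums
= 329144 / 624387
= 0.5271


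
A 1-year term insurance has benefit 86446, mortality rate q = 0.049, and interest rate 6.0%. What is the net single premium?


NSP = benefit * q * v
v = 1/(1+i) = 0.943396
NSP = 86446 * 0.049 * 0.943396
= 3996.0887


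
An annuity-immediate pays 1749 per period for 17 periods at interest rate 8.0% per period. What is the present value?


PV = PMT * (1 - (1+i)^(-n)) / i
= 1749 * (1 - (1+0.08)^(-17)) / 0.08
= 1749 * (1 - 0.270269) / 0.08
= 1749 * 9.121638
= 15953.745


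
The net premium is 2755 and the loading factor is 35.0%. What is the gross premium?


Gross = net * (1 + loading)
= 2755 * (1 + 0.35)
= 2755 * 1.35
= 3719.25


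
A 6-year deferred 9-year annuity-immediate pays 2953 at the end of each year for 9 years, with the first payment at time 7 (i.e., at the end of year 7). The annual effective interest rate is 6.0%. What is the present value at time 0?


PV at time 6 of the 9-year annuity-immediate:
a_n = 2953 * (1-(1+0.06)^(-9))/0.06 = 20085.3973
Discount back 6 years to time 0:
PV = 20085.3973 * (1+0.06)^(-6)
= 20085.3973 * 0.704961
= 14159.4125


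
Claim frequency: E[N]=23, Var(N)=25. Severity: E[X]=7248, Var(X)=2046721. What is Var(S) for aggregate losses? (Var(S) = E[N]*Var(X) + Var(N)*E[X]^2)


Var(S) = E[N]*Var(X) + Var(N)*E[X]^2
= 23*2046721 + 25*7248^2
= 47074583 + 1313337600
= 1.3604e+09


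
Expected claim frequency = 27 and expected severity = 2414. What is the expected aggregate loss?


E[S] = E[N] * E[X]
= 27 * 2414
= 65178


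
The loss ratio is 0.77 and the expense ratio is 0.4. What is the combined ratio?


Combined ratio = loss ratio + expense ratio
= 0.77 + 0.4
= 1.17


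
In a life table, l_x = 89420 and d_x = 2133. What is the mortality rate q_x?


q_x = d_x / l_x
= 2133 / 89420
= 0.0239


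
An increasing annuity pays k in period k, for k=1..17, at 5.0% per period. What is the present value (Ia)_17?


(Ia)_n = sum_{k=1}^{n} k * v^k, v = 1/(1+i)
v = 0.952381
Sum computed term by term:
(Ia)_17 = 88.4145


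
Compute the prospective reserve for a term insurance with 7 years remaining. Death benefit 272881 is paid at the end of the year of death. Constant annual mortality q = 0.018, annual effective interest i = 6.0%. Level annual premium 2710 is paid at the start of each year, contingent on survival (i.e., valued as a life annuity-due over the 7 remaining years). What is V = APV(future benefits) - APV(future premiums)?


v = 1/(1+i) = 0.943396
APV(future benefits) per unit = sum_{k=0}^{6} k_p_x * q * v^(k+1) = 0.095619
APV(future benefits) = 272881 * 0.095619 = 26092.5686
Life annuity-due factor ä_{x:7} = sum_{k=0}^{6} k_p_x * v^k = 5.630888
APV(future premiums) = 2710 * 5.630888 = 15259.7067
V = 26092.5686 - 15259.7067
= 10832.8619


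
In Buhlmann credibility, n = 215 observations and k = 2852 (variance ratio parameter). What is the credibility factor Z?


Z = n / (n + k)
= 215 / (215 + 2852)
= 215 / 3067
= 0.0701


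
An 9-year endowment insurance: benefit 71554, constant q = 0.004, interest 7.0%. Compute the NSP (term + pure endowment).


Term component = 1838.5026
Pure endowment = 9_p_x * v^9 * benefit = 0.964571 * 0.543934 * 71554 = 37541.7025
NSP = 39380.205


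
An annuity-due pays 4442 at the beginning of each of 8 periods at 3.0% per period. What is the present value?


PV_due = PMT * (1-(1+i)^(-n))/i * (1+i)
PV_immediate = 31181.4727
PV_due = 31181.4727 * 1.03
= 32116.9169


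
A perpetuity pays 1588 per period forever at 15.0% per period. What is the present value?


PV = PMT / i
= 1588 / 0.15
= 10586.6667


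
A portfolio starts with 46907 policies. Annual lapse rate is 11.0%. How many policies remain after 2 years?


remaining = initial * (1 - lapse)^years
= 46907 * (1 - 0.11)^2
= 46907 * 0.7921
= 37155.0347


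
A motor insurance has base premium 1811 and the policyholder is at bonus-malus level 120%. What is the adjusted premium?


adjusted = base * BM_level / 100
= 1811 * 120 / 100
= 1811 * 1.2
= 2173.2


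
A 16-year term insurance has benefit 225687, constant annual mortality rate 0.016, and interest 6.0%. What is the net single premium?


NSP = benefit * sum_{k=0}^{n-1} k_p_x * q * v^(k+1)
With constant q=0.016, v=0.943396
Sum = 0.146504
NSP = 225687 * 0.146504
= 33063.957


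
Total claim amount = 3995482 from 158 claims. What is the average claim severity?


severity = total / number
= 3995482 / 158
= 25287.8608


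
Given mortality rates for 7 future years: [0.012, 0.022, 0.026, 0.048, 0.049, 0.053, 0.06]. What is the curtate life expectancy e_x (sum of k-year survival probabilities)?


e_x = sum_{k=1}^{n} k_p_x
k_p_x values:
  1_p_x = 0.988
  2_p_x = 0.966264
  3_p_x = 0.941141
  4_p_x = 0.895966
  5_p_x = 0.852064
  6_p_x = 0.806905
  7_p_x = 0.75849
e_x = 6.2088


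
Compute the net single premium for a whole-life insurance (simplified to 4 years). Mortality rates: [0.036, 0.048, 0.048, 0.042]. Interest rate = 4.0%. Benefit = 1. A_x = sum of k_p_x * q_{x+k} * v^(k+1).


v = 0.961538
Year 0: k_p_x=1.0, q=0.036, term=0.034615
Year 1: k_p_x=0.964, q=0.048, term=0.042781
Year 2: k_p_x=0.917728, q=0.048, term=0.039161
Year 3: k_p_x=0.873677, q=0.042, term=0.031367
A_x = 0.1479


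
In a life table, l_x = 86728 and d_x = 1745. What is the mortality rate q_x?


q_x = d_x / l_x
= 1745 / 86728
= 0.0201


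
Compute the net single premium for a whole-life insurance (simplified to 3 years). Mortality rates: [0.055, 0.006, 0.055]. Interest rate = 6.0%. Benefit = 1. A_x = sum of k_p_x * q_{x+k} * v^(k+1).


v = 0.943396
Year 0: k_p_x=1.0, q=0.055, term=0.051887
Year 1: k_p_x=0.945, q=0.006, term=0.005046
Year 2: k_p_x=0.93933, q=0.055, term=0.043377
A_x = 0.1003


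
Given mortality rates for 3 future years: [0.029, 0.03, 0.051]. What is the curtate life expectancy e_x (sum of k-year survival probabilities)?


e_x = sum_{k=1}^{n} k_p_x
k_p_x values:
  1_p_x = 0.971
  2_p_x = 0.94187
  3_p_x = 0.893835
e_x = 2.8067


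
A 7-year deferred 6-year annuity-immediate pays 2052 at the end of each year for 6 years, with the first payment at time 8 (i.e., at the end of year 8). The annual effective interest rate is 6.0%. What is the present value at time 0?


PV at time 7 of the 6-year annuity-immediate:
a_n = 2052 * (1-(1+0.06)^(-6))/0.06 = 10090.3495
Discount back 7 years to time 0:
PV = 10090.3495 * (1+0.06)^(-7)
= 10090.3495 * 0.665057
= 6710.6587


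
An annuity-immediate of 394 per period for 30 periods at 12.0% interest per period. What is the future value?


FV = PMT * ((1+i)^n - 1) / i
= 394 * ((1.12)^30 - 1) / 0.12
= 394 * (29.959922 - 1) / 0.12
= 95085.0776


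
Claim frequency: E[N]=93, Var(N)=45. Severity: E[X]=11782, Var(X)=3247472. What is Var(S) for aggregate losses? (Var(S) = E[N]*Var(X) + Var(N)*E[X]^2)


Var(S) = E[N]*Var(X) + Var(N)*E[X]^2
= 93*3247472 + 45*11782^2
= 302014896 + 6246698580
= 6.5487e+09


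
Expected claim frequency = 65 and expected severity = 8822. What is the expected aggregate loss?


E[S] = E[N] * E[X]
= 65 * 8822
= 573430


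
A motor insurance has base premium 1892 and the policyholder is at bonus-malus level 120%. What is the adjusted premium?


adjusted = base * BM_level / 100
= 1892 * 120 / 100
= 1892 * 1.2
= 2270.4


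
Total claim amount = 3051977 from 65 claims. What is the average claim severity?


severity = total / number
= 3051977 / 65
= 46953.4923


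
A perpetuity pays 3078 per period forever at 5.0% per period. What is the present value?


PV = PMT / i
= 3078 / 0.05
= 61560.0


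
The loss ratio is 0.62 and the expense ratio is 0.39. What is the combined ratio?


Combined ratio = loss ratio + expense ratio
= 0.62 + 0.39
= 1.01


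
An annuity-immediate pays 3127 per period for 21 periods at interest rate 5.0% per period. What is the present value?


PV = PMT * (1 - (1+i)^(-n)) / i
= 3127 * (1 - (1+0.05)^(-21)) / 0.05
= 3127 * (1 - 0.358942) / 0.05
= 3127 * 12.821153
= 40091.7445


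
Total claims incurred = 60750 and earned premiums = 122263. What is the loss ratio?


Loss ratio = claims / premiums
= 60750 / 122263
= 0.4969


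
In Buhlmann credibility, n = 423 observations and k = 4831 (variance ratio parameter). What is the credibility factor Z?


Z = n / (n + k)
= 423 / (423 + 4831)
= 423 / 5254
= 0.0805


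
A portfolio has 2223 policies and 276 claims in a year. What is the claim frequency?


frequency = claims / policies
= 276 / 2223
= 0.1242


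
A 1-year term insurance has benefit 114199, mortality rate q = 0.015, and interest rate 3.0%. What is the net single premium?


NSP = benefit * q * v
v = 1/(1+i) = 0.970874
NSP = 114199 * 0.015 * 0.970874
= 1663.0922


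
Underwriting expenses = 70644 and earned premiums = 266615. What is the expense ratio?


Expense ratio = expenses / premiums
= 70644 / 266615
= 0.265


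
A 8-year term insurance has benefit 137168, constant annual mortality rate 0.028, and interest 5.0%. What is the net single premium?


NSP = benefit * sum_{k=0}^{n-1} k_p_x * q * v^(k+1)
With constant q=0.028, v=0.952381
Sum = 0.165386
NSP = 137168 * 0.165386
= 22685.6719


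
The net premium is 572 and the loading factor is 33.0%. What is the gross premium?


Gross = net * (1 + loading)
= 572 * (1 + 0.33)
= 572 * 1.33
= 760.76


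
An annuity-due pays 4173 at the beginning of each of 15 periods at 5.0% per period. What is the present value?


PV_due = PMT * (1-(1+i)^(-n))/i * (1+i)
PV_immediate = 43314.313
PV_due = 43314.313 * 1.05
= 45480.0286


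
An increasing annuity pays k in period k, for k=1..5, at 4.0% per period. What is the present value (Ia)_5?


(Ia)_n = sum_{k=1}^{n} k * v^k, v = 1/(1+i)
v = 0.961538
Sum computed term by term:
(Ia)_5 = 13.0065


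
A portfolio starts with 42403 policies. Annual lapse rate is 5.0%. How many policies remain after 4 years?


remaining = initial * (1 - lapse)^years
= 42403 * (1 - 0.05)^4
= 42403 * 0.814506
= 34537.5085


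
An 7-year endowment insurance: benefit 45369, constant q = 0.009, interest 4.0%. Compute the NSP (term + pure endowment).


Term component = 2388.9579
Pure endowment = 7_p_x * v^7 * benefit = 0.938676 * 0.759918 * 45369 = 32362.4515
NSP = 34751.4094


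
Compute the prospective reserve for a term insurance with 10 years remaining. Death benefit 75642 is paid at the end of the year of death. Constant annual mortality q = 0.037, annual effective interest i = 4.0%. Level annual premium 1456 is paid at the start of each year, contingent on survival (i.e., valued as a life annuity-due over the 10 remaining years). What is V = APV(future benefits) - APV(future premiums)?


v = 1/(1+i) = 0.961538
APV(future benefits) per unit = sum_{k=0}^{9} k_p_x * q * v^(k+1) = 0.25786
APV(future benefits) = 75642 * 0.25786 = 19505.0738
Life annuity-due factor ä_{x:10} = sum_{k=0}^{9} k_p_x * v^k = 7.247967
APV(future premiums) = 1456 * 7.247967 = 10553.04
V = 19505.0738 - 10553.04
= 8952.0338


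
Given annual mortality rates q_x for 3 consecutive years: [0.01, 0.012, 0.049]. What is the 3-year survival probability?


p_k = 1 - q_k for each year
Survival = product of (1 - q_k)
= 0.99 * 0.988 * 0.951
= 0.9302


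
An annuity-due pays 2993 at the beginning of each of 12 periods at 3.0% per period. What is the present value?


PV_due = PMT * (1-(1+i)^(-n))/i * (1+i)
PV_immediate = 29792.334
PV_due = 29792.334 * 1.03
= 30686.104


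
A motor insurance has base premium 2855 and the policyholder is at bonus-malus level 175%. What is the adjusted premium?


adjusted = base * BM_level / 100
= 2855 * 175 / 100
= 2855 * 1.75
= 4996.25


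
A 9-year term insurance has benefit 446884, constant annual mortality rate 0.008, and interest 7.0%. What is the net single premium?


NSP = benefit * sum_{k=0}^{n-1} k_p_x * q * v^(k+1)
With constant q=0.008, v=0.934579
Sum = 0.050667
NSP = 446884 * 0.050667
= 22642.0942


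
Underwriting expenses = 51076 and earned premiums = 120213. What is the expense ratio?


Expense ratio = expenses / premiums
= 51076 / 120213
= 0.4249


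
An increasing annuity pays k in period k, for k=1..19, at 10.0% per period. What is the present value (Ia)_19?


(Ia)_n = sum_{k=1}^{n} k * v^k, v = 1/(1+i)
v = 0.909091
Sum computed term by term:
(Ia)_19 = 60.9476


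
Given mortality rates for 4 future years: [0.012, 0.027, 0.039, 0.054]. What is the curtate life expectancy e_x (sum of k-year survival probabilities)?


e_x = sum_{k=1}^{n} k_p_x
k_p_x values:
  1_p_x = 0.988
  2_p_x = 0.961324
  3_p_x = 0.923832
  4_p_x = 0.873945
e_x = 3.7471


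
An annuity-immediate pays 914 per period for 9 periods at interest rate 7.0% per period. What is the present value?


PV = PMT * (1 - (1+i)^(-n)) / i
= 914 * (1 - (1+0.07)^(-9)) / 0.07
= 914 * (1 - 0.543934) / 0.07
= 914 * 6.515232
= 5954.9223


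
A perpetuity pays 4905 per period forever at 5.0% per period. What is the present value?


PV = PMT / i
= 4905 / 0.05
= 98100.0


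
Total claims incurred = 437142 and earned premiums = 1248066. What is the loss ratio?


Loss ratio = claims / premiums
= 437142 / 1248066
= 0.3503


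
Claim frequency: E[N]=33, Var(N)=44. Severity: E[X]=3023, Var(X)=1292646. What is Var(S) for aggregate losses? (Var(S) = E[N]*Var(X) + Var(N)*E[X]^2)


Var(S) = E[N]*Var(X) + Var(N)*E[X]^2
= 33*1292646 + 44*3023^2
= 42657318 + 402095276
= 4.4475e+08


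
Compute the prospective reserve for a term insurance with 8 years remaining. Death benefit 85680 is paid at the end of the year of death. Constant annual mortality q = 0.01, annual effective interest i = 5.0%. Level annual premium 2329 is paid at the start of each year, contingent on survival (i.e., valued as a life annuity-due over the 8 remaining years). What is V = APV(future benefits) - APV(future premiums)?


v = 1/(1+i) = 0.952381
APV(future benefits) per unit = sum_{k=0}^{7} k_p_x * q * v^(k+1) = 0.062575
APV(future benefits) = 85680 * 0.062575 = 5361.427
Life annuity-due factor ä_{x:8} = sum_{k=0}^{7} k_p_x * v^k = 6.570376
APV(future premiums) = 2329 * 6.570376 = 15302.4062
V = 5361.427 - 15302.4062
= -9940.9792


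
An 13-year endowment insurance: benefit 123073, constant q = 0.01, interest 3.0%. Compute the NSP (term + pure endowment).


Term component = 12382.7094
Pure endowment = 13_p_x * v^13 * benefit = 0.877521 * 0.680951 * 123073 = 73542.1624
NSP = 85924.8718


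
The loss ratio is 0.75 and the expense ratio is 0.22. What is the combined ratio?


Combined ratio = loss ratio + expense ratio
= 0.75 + 0.22
= 0.97


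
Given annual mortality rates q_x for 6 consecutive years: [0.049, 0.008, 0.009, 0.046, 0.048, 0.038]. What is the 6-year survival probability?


p_k = 1 - q_k for each year
Survival = product of (1 - q_k)
= 0.951 * 0.992 * 0.991 * 0.954 * 0.952 * 0.962
= 0.8168


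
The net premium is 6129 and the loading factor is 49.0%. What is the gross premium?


Gross = net * (1 + loading)
= 6129 * (1 + 0.49)
= 6129 * 1.49
= 9132.21


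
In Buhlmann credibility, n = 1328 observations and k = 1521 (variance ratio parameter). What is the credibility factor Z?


Z = n / (n + k)
= 1328 / (1328 + 1521)
= 1328 / 2849
= 0.4661


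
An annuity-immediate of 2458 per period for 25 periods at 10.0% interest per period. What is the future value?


FV = PMT * ((1+i)^n - 1) / i
= 2458 * ((1.1)^25 - 1) / 0.1
= 2458 * (10.834706 - 1) / 0.1
= 241737.0721


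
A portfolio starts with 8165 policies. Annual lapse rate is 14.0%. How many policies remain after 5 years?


remaining = initial * (1 - lapse)^years
= 8165 * (1 - 0.14)^5
= 8165 * 0.470427
= 3841.0366


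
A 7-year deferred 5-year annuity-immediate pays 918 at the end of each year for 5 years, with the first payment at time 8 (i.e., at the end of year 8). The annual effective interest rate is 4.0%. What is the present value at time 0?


PV at time 7 of the 5-year annuity-immediate:
a_n = 918 * (1-(1+0.04)^(-5))/0.04 = 4086.7729
Discount back 7 years to time 0:
PV = 4086.7729 * (1+0.04)^(-7)
= 4086.7729 * 0.759918
= 3105.6115


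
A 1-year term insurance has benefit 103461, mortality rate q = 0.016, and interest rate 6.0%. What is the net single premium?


NSP = benefit * q * v
v = 1/(1+i) = 0.943396
NSP = 103461 * 0.016 * 0.943396
= 1561.6755


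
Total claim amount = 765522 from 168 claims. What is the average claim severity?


severity = total / number
= 765522 / 168
= 4556.6786


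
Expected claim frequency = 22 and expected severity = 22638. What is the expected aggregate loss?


E[S] = E[N] * E[X]
= 22 * 22638
= 498036


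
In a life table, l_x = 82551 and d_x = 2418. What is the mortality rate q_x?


q_x = d_x / l_x
= 2418 / 82551
= 0.0293


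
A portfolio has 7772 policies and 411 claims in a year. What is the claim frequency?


frequency = claims / policies
= 411 / 7772
= 0.0529


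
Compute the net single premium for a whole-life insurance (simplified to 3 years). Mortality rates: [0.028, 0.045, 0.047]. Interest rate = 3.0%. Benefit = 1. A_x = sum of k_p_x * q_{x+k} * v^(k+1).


v = 0.970874
Year 0: k_p_x=1.0, q=0.028, term=0.027184
Year 1: k_p_x=0.972, q=0.045, term=0.041229
Year 2: k_p_x=0.92826, q=0.047, term=0.039926
A_x = 0.1083


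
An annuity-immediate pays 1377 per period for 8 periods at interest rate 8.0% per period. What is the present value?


PV = PMT * (1 - (1+i)^(-n)) / i
= 1377 * (1 - (1+0.08)^(-8)) / 0.08
= 1377 * (1 - 0.540269) / 0.08
= 1377 * 5.746639
= 7913.1218


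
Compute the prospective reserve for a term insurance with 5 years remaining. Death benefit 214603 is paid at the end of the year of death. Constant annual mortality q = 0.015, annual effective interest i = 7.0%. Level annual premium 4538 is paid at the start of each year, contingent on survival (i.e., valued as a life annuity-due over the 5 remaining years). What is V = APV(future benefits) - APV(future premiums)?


v = 1/(1+i) = 0.934579
APV(future benefits) per unit = sum_{k=0}^{4} k_p_x * q * v^(k+1) = 0.059807
APV(future benefits) = 214603 * 0.059807 = 12834.8039
Life annuity-due factor ä_{x:5} = sum_{k=0}^{4} k_p_x * v^k = 4.266247
APV(future premiums) = 4538 * 4.266247 = 19360.2275
V = 12834.8039 - 19360.2275
= -6525.4237


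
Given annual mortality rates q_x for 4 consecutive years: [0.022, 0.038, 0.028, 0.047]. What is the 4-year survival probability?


p_k = 1 - q_k for each year
Survival = product of (1 - q_k)
= 0.978 * 0.962 * 0.972 * 0.953
= 0.8715


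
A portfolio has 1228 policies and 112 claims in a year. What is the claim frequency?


frequency = claims / policies
= 112 / 1228
= 0.0912


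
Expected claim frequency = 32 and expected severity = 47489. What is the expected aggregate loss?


E[S] = E[N] * E[X]
= 32 * 47489
= 1.5196e+06


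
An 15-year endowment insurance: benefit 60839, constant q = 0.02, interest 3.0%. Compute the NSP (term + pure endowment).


Term component = 12799.08
Pure endowment = 15_p_x * v^15 * benefit = 0.738569 * 0.641862 * 60839 = 28841.3
NSP = 41640.38


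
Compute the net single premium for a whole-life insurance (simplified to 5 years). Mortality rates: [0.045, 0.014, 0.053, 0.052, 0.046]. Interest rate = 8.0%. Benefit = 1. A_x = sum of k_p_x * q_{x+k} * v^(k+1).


v = 0.925926
Year 0: k_p_x=1.0, q=0.045, term=0.041667
Year 1: k_p_x=0.955, q=0.014, term=0.011463
Year 2: k_p_x=0.94163, q=0.053, term=0.039617
Year 3: k_p_x=0.891724, q=0.052, term=0.034083
Year 4: k_p_x=0.845354, q=0.046, term=0.026465
A_x = 0.1533


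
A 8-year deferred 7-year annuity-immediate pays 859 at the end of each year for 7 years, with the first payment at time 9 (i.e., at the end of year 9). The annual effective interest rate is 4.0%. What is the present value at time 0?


PV at time 8 of the 7-year annuity-immediate:
a_n = 859 * (1-(1+0.04)^(-7))/0.04 = 5155.765
Discount back 8 years to time 0:
PV = 5155.765 * (1+0.04)^(-8)
= 5155.765 * 0.73069
= 3767.267


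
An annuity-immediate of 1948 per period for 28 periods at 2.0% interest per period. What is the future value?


FV = PMT * ((1+i)^n - 1) / i
= 1948 * ((1.02)^28 - 1) / 0.02
= 1948 * (1.741024 - 1) / 0.02
= 72175.7577


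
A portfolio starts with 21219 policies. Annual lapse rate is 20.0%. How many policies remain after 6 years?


remaining = initial * (1 - lapse)^years
= 21219 * (1 - 0.2)^6
= 21219 * 0.262144
= 5562.4335
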